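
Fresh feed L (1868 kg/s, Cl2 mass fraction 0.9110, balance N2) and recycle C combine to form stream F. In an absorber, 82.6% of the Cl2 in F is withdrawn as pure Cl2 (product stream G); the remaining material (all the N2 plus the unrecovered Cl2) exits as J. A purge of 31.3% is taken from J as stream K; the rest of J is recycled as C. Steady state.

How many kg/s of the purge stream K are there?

271.5 kg/s

N2 enters only via L and leaves only via the purge: 1868×0.089 = 0.313×(N2 in J), and the absorber passes all N2, so N2 in F = N2 in J = 531.16 kg/s.
Cl2 in F: m_A = 1868×0.911 + (1−0.313)·(1−0.826)·m_A, so m_A = 1701.7/0.8805 = 1932.8 kg/s.
J = (1−0.826)×1932.8 + 531.16 = 867.46 kg/s.
Purge K = 0.313×867.46 = 271.52 kg/s.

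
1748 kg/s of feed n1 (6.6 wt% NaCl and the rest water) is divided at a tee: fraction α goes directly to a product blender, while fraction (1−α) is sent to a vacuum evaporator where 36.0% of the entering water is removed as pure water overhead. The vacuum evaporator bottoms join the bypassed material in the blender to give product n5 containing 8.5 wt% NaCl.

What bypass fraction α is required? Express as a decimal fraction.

0.335

All 1748×0.066 = 115.37 kg/s of NaCl reaches n5, so n5 = 115.37/0.085 = 1357.3 kg/s and vapour = 390.73 kg/s.
The evaporator receives (1−α)·1748 of feed at 0.934 water and removes 0.360 of that water:
0.360×0.934×(1−α)×1748 = 390.73
(1−α) = 390.73/587.75 = 0.6648;  α = 0.3352.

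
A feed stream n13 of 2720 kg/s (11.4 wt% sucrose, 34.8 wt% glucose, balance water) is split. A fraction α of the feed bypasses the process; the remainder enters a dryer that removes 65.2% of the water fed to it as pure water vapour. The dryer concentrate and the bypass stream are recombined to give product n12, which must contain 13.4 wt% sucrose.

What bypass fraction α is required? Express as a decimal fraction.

0.575

All 2720×0.114 = 310.08 kg/s of sucrose reaches n12, so n12 = 310.08/0.134 = 2314 kg/s and vapour = 405.97 kg/s.
The evaporator receives (1−α)·2720 of feed at 0.538 water and removes 0.652 of that water:
0.652×0.538×(1−α)×2720 = 405.97
(1−α) = 405.97/954.11 = 0.4255;  α = 0.5745.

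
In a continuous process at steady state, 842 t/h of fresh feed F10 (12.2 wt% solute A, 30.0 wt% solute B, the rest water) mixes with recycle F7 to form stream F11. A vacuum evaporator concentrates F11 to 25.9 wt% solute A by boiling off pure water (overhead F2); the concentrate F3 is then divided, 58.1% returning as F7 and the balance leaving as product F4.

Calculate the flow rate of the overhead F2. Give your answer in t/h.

445.4 t/h

Overall solute A balance (none leaves overhead): solute A in fresh feed = solute A in product, i.e. 842×0.122 = (1−0.581)·F3·0.259.
F3 = 102.72/(0.259×0.419) = 946.58 t/h.
Recycle F7 = 0.581×946.58 = 549.96 t/h.
Combined feed F11 = 842 + 549.96 = 1392 t/h.
Overhead F2 = F11 − F3 = 1392 − 946.58 = 445.38 t/h.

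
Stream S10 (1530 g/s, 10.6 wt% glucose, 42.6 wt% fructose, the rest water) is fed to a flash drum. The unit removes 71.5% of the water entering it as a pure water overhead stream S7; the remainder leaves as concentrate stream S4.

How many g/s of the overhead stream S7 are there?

water entering = 1530×0.468 = 716.04 g/s; overhead removed = 0.715×716.04 = 511.97 g/s.

512 g/s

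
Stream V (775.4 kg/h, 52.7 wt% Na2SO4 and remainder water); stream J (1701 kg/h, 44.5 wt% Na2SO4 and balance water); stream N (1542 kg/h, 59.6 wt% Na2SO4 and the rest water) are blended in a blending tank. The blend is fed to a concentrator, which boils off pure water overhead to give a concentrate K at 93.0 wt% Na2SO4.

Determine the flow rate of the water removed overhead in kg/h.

Na2SO4 entering = 775.4×0.527 + 1701×0.445 + 1542×0.596 = 2084.6 kg/h.
All Na2SO4 reports to K, so K = 2084.6/0.930 = 2241.5 kg/h.
Total feed = 4018.4 kg/h; overhead = 4018.4 − 2241.5 = 1776.9 kg/h.

1777 kg/h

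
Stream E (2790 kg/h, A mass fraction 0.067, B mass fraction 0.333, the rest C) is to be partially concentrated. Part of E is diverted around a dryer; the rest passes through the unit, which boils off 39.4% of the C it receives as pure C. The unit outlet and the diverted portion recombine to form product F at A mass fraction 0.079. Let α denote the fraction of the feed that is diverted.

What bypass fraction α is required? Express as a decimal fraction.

0.357

All 2790×0.067 = 186.93 kg/h of A reaches F, so F = 186.93/0.079 = 2366.2 kg/h and vapour = 423.8 kg/h.
The evaporator receives (1−α)·2790 of feed at 0.600 C and removes 0.394 of that C:
0.394×0.600×(1−α)×2790 = 423.8
(1−α) = 423.8/659.56 = 0.6425;  α = 0.3575.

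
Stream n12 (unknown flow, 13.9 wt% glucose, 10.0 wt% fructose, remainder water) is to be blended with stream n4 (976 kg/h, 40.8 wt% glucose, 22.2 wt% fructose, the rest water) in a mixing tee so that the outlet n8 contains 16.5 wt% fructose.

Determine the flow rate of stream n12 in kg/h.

855.9 kg/h

Let n12 be the unknown flow. Total out = 976 + n12.
fructose balance: 216.67 + 0.100·n12 = 0.165·(976 + n12)
(0.100 − 0.165)·n12 = 0.165×976 − 216.67 = -55.632
n12 = -55.632 / -0.065 = 855.88 kg/h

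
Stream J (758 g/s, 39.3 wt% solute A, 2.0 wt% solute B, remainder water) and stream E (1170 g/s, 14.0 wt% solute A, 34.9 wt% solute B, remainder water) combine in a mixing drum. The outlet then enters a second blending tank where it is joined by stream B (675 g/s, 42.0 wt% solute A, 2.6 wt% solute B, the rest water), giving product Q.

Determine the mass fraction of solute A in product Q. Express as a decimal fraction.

0.286

Overall, product flow = 2603 g/s.
solute A in = 758×0.393 + 1170×0.140 + 675×0.420 = 745.19 g/s.
solute A fraction in Q = 0.286.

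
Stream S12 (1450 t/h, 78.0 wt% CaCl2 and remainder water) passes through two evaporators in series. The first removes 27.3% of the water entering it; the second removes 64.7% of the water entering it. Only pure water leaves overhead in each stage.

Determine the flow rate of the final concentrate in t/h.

water in feed = 1450×0.220 = 319 t/h.
After stage 1: water left = (1−0.273)×319 = 231.91; stream total = 1362.9 t/h.
After stage 2: water left = (1−0.647)×231.91 = 81.865; final concentrate = 1212.9 t/h.

1213 t/h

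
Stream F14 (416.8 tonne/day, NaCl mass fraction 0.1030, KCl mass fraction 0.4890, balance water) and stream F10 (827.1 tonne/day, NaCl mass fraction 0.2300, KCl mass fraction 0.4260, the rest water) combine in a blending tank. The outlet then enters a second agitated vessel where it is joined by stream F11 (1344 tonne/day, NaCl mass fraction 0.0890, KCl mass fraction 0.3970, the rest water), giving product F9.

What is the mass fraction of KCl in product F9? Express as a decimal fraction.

Overall, product flow = 2587.9 tonne/day.
KCl in = 416.8×0.489 + 827.1×0.426 + 1344×0.397 = 1089.7 tonne/day.
KCl fraction in F9 = 0.4211.

0.4211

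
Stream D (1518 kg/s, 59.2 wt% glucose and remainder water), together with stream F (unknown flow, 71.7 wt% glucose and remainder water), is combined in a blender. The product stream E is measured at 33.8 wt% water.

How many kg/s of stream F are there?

1932 kg/s

Let F be the unknown flow. Total out = 1518 + F.
water balance: 619.34 + 0.283·F = 0.338·(1518 + F)
(0.283 − 0.338)·F = 0.338×1518 − 619.34 = -106.26
F = -106.26 / -0.055 = 1932 kg/s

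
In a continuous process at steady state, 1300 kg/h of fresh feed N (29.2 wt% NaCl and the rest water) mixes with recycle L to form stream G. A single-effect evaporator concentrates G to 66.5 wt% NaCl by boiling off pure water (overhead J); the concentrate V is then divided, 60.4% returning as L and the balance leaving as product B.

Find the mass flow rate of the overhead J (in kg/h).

729.2 kg/h

Overall NaCl balance (none leaves overhead): NaCl in fresh feed = NaCl in product, i.e. 1300×0.292 = (1−0.604)·V·0.665.
V = 379.6/(0.665×0.396) = 1441.5 kg/h.
Recycle L = 0.604×1441.5 = 870.66 kg/h.
Combined feed G = 1300 + 870.66 = 2170.7 kg/h.
Overhead J = G − V = 2170.7 − 1441.5 = 729.17 kg/h.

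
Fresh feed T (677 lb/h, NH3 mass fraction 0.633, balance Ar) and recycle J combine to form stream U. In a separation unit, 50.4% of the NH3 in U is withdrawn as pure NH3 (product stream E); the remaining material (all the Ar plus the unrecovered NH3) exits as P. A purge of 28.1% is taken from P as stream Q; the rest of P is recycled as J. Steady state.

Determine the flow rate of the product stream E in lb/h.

335.7 lb/h

NH3 in U: m_A = 677×0.633 + (1−0.281)·(1−0.504)·m_A, so m_A = 428.54/0.6434 = 666.08 lb/h.
Product E = 0.504×666.08 = 335.71 lb/h.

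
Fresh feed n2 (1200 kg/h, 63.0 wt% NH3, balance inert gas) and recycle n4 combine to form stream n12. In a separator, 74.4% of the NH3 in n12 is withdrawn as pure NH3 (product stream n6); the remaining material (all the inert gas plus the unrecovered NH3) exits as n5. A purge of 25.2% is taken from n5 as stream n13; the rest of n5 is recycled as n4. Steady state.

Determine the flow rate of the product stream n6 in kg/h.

NH3 in n12: m_A = 1200×0.630 + (1−0.252)·(1−0.744)·m_A, so m_A = 756/0.8085 = 935.05 kg/h.
Product n6 = 0.744×935.05 = 695.68 kg/h.

695.7 kg/h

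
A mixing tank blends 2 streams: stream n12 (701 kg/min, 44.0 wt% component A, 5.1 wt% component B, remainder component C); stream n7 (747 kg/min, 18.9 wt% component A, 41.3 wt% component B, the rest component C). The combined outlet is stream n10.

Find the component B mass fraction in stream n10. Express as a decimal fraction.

Total flow out = 701 + 747 = 1448 kg/min.
component B in = 701×0.051 + 747×0.413 = 344.26 kg/min.
component B mass fraction in n10 = 344.26/1448 = 0.2377.

0.2377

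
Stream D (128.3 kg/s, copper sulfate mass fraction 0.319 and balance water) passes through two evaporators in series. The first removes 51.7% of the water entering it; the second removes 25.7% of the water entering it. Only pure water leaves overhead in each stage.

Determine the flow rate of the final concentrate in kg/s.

72.28 kg/s

water in feed = 128.3×0.681 = 87.372 kg/s.
After stage 1: water left = (1−0.517)×87.372 = 42.201; stream total = 83.129 kg/s.
After stage 2: water left = (1−0.257)×42.201 = 31.355; final concentrate = 72.283 kg/s.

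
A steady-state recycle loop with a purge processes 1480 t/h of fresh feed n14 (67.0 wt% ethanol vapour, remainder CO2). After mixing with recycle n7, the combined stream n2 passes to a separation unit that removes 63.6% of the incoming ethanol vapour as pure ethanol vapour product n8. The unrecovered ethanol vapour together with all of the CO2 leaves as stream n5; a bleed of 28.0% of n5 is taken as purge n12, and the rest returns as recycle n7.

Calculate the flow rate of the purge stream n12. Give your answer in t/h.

CO2 enters only via n14 and leaves only via the purge: 1480×0.330 = 0.280×(CO2 in n5), and the separation unit passes all CO2, so CO2 in n2 = CO2 in n5 = 1744.3 t/h.
ethanol vapour in n2: m_A = 1480×0.670 + (1−0.280)·(1−0.636)·m_A, so m_A = 991.6/0.7379 = 1343.8 t/h.
n5 = (1−0.636)×1343.8 + 1744.3 = 2233.4 t/h.
Purge n12 = 0.280×2233.4 = 625.36 t/h.

625.4 t/h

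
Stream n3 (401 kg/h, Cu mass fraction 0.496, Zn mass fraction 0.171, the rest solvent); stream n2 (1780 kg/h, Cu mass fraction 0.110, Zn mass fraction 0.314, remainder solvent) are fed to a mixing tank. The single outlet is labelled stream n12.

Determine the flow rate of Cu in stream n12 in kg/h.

394.7 kg/h

Cu out = Cu in = 401×0.496 + 1780×0.110 = 394.7 kg/h.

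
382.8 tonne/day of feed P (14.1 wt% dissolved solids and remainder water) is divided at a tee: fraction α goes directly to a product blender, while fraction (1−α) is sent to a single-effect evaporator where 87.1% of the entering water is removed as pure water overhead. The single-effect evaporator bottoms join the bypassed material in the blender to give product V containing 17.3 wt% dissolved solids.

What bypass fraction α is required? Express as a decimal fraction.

0.753

All 382.8×0.141 = 53.975 tonne/day of dissolved solids reaches V, so V = 53.975/0.173 = 311.99 tonne/day and vapour = 70.807 tonne/day.
The evaporator receives (1−α)·382.8 of feed at 0.859 water and removes 0.871 of that water:
0.871×0.859×(1−α)×382.8 = 70.807
(1−α) = 70.807/286.41 = 0.2472;  α = 0.7528.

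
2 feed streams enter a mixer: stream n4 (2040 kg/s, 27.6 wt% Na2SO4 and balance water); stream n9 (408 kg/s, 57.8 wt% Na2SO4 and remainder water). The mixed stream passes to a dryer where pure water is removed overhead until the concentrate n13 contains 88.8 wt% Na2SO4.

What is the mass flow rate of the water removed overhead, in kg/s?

1548 kg/s

Na2SO4 entering = 2040×0.276 + 408×0.578 = 798.86 kg/s.
All Na2SO4 reports to n13, so n13 = 798.86/0.888 = 899.62 kg/s.
Total feed = 2448 kg/s; overhead = 2448 − 899.62 = 1548.4 kg/s.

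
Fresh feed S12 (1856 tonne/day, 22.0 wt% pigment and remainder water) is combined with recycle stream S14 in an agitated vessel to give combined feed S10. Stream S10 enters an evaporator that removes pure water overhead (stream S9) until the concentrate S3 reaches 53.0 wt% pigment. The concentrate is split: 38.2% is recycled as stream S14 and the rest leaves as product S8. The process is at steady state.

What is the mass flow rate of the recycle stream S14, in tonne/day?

476.2 tonne/day

Overall pigment balance (none leaves overhead): pigment in fresh feed = pigment in product, i.e. 1856×0.220 = (1−0.382)·S3·0.530.
S3 = 408.32/(0.530×0.618) = 1246.6 tonne/day.
Recycle S14 = 0.382×1246.6 = 476.21 tonne/day.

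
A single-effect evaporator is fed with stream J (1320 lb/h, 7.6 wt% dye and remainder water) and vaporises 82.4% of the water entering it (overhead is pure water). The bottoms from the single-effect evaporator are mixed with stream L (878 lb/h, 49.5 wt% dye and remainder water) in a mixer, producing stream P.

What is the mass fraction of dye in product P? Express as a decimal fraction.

0.4484

Vapour removed = 0.824×0.924×1320 = 1005 lb/h; concentrate = 314.98 lb/h.
dye reaching the mixer = 100.32 (from concentrate) + 878×0.495 = 534.93 lb/h.
Product flow = 314.98 + 878 = 1193 lb/h; dye fraction = 0.4484.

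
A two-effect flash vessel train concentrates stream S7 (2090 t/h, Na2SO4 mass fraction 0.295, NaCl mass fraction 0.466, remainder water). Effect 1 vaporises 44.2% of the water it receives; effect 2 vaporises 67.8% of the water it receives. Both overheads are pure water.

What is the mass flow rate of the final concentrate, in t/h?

1680 t/h

water in feed = 2090×0.239 = 499.51 t/h.
After stage 1: water left = (1−0.442)×499.51 = 278.73; stream total = 1869.2 t/h.
After stage 2: water left = (1−0.678)×278.73 = 89.75; final concentrate = 1680.2 t/h.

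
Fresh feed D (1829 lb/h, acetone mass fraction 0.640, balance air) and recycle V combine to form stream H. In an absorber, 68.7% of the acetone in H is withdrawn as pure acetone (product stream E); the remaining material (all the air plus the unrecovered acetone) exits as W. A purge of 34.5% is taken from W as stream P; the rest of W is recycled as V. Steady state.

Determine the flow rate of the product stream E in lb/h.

acetone in H: m_A = 1829×0.640 + (1−0.345)·(1−0.687)·m_A, so m_A = 1170.6/0.7950 = 1472.4 lb/h.
Product E = 0.687×1472.4 = 1011.6 lb/h.

1012 lb/h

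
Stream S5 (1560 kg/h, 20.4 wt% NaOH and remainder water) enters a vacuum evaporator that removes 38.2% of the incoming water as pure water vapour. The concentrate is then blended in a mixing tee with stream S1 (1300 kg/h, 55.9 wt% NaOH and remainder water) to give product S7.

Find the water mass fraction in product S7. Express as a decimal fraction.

0.562

Vapour removed = 0.382×0.796×1560 = 474.35 kg/h; concentrate = 1085.6 kg/h.
water reaching the mixer = 767.41 (from concentrate) + 1300×0.441 = 1340.7 kg/h.
Product flow = 1085.6 + 1300 = 2385.6 kg/h; water fraction = 0.562.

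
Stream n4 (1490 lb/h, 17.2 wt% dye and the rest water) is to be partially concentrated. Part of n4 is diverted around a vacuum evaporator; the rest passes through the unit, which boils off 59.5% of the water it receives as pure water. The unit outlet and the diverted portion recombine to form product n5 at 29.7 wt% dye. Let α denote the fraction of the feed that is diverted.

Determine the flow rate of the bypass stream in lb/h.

217.1 lb/h

All 1490×0.172 = 256.28 lb/h of dye reaches n5, so n5 = 256.28/0.297 = 862.9 lb/h and vapour = 627.1 lb/h.
The evaporator receives (1−α)·1490 of feed at 0.828 water and removes 0.595 of that water:
0.595×0.828×(1−α)×1490 = 627.1
(1−α) = 627.1/734.06 = 0.8543;  α = 0.1457.
Bypass flow = 0.1457×1490 = 217.11 lb/h.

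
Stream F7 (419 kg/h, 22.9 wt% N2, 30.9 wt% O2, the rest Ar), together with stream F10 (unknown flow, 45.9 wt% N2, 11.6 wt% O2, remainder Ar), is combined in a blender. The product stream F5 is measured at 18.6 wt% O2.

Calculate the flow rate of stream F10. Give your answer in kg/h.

736.2 kg/h

Let F10 be the unknown flow. Total out = 419 + F10.
O2 balance: 129.47 + 0.116·F10 = 0.186·(419 + F10)
(0.116 − 0.186)·F10 = 0.186×419 − 129.47 = -51.537
F10 = -51.537 / -0.070 = 736.24 kg/h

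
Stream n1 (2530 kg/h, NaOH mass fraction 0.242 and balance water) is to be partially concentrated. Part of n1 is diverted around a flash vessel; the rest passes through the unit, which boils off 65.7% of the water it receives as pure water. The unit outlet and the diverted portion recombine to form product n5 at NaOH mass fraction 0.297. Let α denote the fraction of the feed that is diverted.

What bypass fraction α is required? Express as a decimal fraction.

All 2530×0.242 = 612.26 kg/h of NaOH reaches n5, so n5 = 612.26/0.297 = 2061.5 kg/h and vapour = 468.52 kg/h.
The evaporator receives (1−α)·2530 of feed at 0.758 water and removes 0.657 of that water:
0.657×0.758×(1−α)×2530 = 468.52
(1−α) = 468.52/1260 = 0.3719;  α = 0.6281.

0.628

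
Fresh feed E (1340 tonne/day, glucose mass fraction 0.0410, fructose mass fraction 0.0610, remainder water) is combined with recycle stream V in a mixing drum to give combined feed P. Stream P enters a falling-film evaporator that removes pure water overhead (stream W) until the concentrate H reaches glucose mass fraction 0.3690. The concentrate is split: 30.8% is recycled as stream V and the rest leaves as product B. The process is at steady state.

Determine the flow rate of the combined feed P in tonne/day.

1406 tonne/day

Overall glucose balance (none leaves overhead): glucose in fresh feed = glucose in product, i.e. 1340×0.041 = (1−0.308)·H·0.369.
H = 54.94/(0.369×0.692) = 215.16 tonne/day.
Recycle V = 0.308×215.16 = 66.268 tonne/day.
Combined feed P = 1340 + 66.268 = 1406.3 tonne/day.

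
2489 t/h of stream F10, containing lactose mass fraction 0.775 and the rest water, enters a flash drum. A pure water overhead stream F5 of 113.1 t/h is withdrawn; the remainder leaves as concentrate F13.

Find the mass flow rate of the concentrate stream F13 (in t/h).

2376 t/h

Concentrate = 2489 − 113.1 = 2375.9 t/h.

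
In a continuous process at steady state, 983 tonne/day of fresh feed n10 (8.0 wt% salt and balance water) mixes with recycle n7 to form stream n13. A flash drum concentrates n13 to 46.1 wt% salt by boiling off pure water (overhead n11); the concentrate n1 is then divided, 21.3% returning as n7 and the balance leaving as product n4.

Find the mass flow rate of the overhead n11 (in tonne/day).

812.4 tonne/day

Overall salt balance (none leaves overhead): salt in fresh feed = salt in product, i.e. 983×0.080 = (1−0.213)·n1·0.461.
n1 = 78.64/(0.461×0.787) = 216.75 tonne/day.
Recycle n7 = 0.213×216.75 = 46.169 tonne/day.
Combined feed n13 = 983 + 46.169 = 1029.2 tonne/day.
Overhead n11 = n13 − n1 = 1029.2 − 216.75 = 812.41 tonne/day.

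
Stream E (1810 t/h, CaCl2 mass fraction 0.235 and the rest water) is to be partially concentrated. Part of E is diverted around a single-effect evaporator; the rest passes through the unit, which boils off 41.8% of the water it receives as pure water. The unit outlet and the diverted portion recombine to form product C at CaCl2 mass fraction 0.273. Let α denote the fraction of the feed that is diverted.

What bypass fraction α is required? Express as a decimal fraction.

0.565

All 1810×0.235 = 425.35 t/h of CaCl2 reaches C, so C = 425.35/0.273 = 1558.1 t/h and vapour = 251.94 t/h.
The evaporator receives (1−α)·1810 of feed at 0.765 water and removes 0.418 of that water:
0.418×0.765×(1−α)×1810 = 251.94
(1−α) = 251.94/578.78 = 0.4353;  α = 0.5647.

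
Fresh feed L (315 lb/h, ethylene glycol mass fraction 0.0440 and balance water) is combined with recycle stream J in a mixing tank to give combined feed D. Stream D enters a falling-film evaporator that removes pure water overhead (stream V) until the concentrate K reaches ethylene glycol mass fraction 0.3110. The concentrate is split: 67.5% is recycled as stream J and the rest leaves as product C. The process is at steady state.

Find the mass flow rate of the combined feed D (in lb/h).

Overall ethylene glycol balance (none leaves overhead): ethylene glycol in fresh feed = ethylene glycol in product, i.e. 315×0.044 = (1−0.675)·K·0.311.
K = 13.86/(0.311×0.325) = 137.13 lb/h.
Recycle J = 0.675×137.13 = 92.56 lb/h.
Combined feed D = 315 + 92.56 = 407.56 lb/h.

407.6 lb/h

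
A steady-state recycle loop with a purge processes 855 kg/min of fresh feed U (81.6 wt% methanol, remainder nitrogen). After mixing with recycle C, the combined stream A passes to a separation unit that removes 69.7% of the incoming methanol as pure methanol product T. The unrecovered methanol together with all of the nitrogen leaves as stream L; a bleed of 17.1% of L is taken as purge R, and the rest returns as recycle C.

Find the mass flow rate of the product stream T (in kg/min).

649.4 kg/min

methanol in A: m_A = 855×0.816 + (1−0.171)·(1−0.697)·m_A, so m_A = 697.68/0.7488 = 931.71 kg/min.
Product T = 0.697×931.71 = 649.41 kg/min.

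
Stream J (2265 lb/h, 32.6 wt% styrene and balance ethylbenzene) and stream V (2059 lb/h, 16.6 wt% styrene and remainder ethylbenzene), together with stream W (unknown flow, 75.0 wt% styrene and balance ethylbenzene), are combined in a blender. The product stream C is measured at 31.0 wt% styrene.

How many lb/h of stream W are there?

Let W be the unknown flow. Total out = 4324 + W.
styrene balance: 1080.2 + 0.750·W = 0.310·(4324 + W)
(0.750 − 0.310)·W = 0.310×4324 − 1080.2 = 260.26
W = 260.26 / 0.440 = 591.49 lb/h

591.5 lb/h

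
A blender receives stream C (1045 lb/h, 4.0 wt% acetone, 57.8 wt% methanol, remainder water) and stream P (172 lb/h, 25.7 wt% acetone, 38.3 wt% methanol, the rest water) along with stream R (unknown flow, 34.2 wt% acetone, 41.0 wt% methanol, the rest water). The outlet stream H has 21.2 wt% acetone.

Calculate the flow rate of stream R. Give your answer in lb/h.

1323 lb/h

Let R be the unknown flow. Total out = 1217 + R.
acetone balance: 86.004 + 0.342·R = 0.212·(1217 + R)
(0.342 − 0.212)·R = 0.212×1217 − 86.004 = 172
R = 172 / 0.130 = 1323.1 lb/h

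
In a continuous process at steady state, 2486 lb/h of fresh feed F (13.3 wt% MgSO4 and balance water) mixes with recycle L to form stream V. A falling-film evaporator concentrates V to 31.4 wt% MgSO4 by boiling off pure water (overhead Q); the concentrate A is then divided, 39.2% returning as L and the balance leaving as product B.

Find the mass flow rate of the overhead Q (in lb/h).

Overall MgSO4 balance (none leaves overhead): MgSO4 in fresh feed = MgSO4 in product, i.e. 2486×0.133 = (1−0.392)·A·0.314.
A = 330.64/(0.314×0.608) = 1731.9 lb/h.
Recycle L = 0.392×1731.9 = 678.9 lb/h.
Combined feed V = 2486 + 678.9 = 3164.9 lb/h.
Overhead Q = V − A = 3164.9 − 1731.9 = 1433 lb/h.

1433 lb/h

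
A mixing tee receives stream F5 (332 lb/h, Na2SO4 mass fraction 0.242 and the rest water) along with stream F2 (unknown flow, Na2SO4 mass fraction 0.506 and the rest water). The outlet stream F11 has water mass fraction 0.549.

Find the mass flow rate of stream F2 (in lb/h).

1262 lb/h

Let F2 be the unknown flow. Total out = 332 + F2.
water balance: 251.66 + 0.494·F2 = 0.549·(332 + F2)
(0.494 − 0.549)·F2 = 0.549×332 − 251.66 = -69.388
F2 = -69.388 / -0.055 = 1261.6 lb/h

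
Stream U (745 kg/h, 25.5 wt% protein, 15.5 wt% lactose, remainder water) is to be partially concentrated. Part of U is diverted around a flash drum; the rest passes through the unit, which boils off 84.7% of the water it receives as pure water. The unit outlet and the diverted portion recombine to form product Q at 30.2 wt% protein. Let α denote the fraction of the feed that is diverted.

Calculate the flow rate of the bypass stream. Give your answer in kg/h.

513 kg/h

All 745×0.255 = 189.97 kg/h of protein reaches Q, so Q = 189.97/0.302 = 629.06 kg/h and vapour = 115.94 kg/h.
The evaporator receives (1−α)·745 of feed at 0.590 water and removes 0.847 of that water:
0.847×0.590×(1−α)×745 = 115.94
(1−α) = 115.94/372.3 = 0.3114;  α = 0.6886.
Bypass flow = 0.6886×745 = 512.99 kg/h.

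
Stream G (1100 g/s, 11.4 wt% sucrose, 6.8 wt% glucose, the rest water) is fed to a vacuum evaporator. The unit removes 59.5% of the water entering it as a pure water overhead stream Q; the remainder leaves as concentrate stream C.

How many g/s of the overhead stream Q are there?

535.4 g/s

water entering = 1100×0.818 = 899.8 g/s; overhead removed = 0.595×899.8 = 535.38 g/s.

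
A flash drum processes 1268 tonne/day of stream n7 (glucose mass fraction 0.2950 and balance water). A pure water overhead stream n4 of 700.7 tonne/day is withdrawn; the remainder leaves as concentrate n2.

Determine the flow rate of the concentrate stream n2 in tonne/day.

Concentrate = 1268 − 700.7 = 567.3 tonne/day.

567.3 tonne/day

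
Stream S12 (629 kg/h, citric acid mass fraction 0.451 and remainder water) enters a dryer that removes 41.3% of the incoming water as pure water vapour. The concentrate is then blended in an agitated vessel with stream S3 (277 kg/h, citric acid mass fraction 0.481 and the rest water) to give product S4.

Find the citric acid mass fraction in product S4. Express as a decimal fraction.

0.546

Vapour removed = 0.413×0.549×629 = 142.62 kg/h; concentrate = 486.38 kg/h.
citric acid reaching the mixer = 283.68 (from concentrate) + 277×0.481 = 416.92 kg/h.
Product flow = 486.38 + 277 = 763.38 kg/h; citric acid fraction = 0.546.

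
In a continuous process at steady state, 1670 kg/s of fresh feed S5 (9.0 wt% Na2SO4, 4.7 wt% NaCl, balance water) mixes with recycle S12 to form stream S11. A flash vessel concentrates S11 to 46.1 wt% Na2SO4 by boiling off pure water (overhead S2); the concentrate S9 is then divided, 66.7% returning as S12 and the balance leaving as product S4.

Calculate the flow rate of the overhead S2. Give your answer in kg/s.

1344 kg/s

Overall Na2SO4 balance (none leaves overhead): Na2SO4 in fresh feed = Na2SO4 in product, i.e. 1670×0.090 = (1−0.667)·S9·0.461.
S9 = 150.3/(0.461×0.333) = 979.07 kg/s.
Recycle S12 = 0.667×979.07 = 653.04 kg/s.
Combined feed S11 = 1670 + 653.04 = 2323 kg/s.
Overhead S2 = S11 − S9 = 2323 − 979.07 = 1344 kg/s.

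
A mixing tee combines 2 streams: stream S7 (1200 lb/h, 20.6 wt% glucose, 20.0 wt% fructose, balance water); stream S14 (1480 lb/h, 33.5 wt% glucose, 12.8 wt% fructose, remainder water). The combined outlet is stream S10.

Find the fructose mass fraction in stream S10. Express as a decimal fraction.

0.160

Total flow out = 1200 + 1480 = 2680 lb/h.
fructose in = 1200×0.200 + 1480×0.128 = 429.44 lb/h.
fructose mass fraction in S10 = 429.44/2680 = 0.160.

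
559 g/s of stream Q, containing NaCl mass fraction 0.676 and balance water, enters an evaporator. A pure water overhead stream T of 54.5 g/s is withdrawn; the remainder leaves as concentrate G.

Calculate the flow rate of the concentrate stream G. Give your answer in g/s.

504.5 g/s

Concentrate = 559 − 54.5 = 504.5 g/s.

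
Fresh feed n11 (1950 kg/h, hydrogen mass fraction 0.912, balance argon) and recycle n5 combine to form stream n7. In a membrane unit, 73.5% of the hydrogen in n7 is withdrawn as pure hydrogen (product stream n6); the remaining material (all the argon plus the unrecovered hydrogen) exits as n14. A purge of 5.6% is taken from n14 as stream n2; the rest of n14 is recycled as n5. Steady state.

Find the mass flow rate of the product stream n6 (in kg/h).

1743 kg/h

hydrogen in n7: m_A = 1950×0.912 + (1−0.056)·(1−0.735)·m_A, so m_A = 1778.4/0.7498 = 2371.7 kg/h.
Product n6 = 0.735×2371.7 = 1743.2 kg/h.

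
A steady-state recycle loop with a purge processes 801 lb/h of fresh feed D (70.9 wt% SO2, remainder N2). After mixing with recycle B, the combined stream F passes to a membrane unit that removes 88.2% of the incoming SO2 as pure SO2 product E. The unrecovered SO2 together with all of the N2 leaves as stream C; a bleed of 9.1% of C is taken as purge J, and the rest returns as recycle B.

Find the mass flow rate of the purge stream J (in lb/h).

239.9 lb/h

N2 enters only via D and leaves only via the purge: 801×0.291 = 0.091×(N2 in C), and the membrane unit passes all N2, so N2 in F = N2 in C = 2561.4 lb/h.
SO2 in F: m_A = 801×0.709 + (1−0.091)·(1−0.882)·m_A, so m_A = 567.91/0.8927 = 636.14 lb/h.
C = (1−0.882)×636.14 + 2561.4 = 2636.5 lb/h.
Purge J = 0.091×2636.5 = 239.92 lb/h.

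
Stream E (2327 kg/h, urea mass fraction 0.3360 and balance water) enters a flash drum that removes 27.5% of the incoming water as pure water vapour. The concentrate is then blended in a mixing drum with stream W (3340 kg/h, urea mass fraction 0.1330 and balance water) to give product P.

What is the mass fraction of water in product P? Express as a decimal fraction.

Vapour removed = 0.275×0.664×2327 = 424.91 kg/h; concentrate = 1902.1 kg/h.
water reaching the mixer = 1120.2 (from concentrate) + 3340×0.867 = 4016 kg/h.
Product flow = 1902.1 + 3340 = 5242.1 kg/h; water fraction = 0.7661.

0.7661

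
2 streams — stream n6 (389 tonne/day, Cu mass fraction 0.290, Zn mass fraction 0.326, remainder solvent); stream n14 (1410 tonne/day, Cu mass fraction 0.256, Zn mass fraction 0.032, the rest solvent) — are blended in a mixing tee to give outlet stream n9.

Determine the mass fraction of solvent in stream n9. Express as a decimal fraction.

0.641

Total flow out = 389 + 1410 = 1799 tonne/day.
solvent in = 389×0.384 + 1410×0.712 = 1153.3 tonne/day.
solvent mass fraction in n9 = 1153.3/1799 = 0.641.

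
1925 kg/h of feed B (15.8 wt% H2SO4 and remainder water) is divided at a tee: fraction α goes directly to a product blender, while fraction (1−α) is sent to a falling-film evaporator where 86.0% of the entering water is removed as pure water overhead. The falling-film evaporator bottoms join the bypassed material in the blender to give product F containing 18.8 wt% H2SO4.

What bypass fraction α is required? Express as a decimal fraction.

All 1925×0.158 = 304.15 kg/h of H2SO4 reaches F, so F = 304.15/0.188 = 1617.8 kg/h and vapour = 307.18 kg/h.
The evaporator receives (1−α)·1925 of feed at 0.842 water and removes 0.860 of that water:
0.860×0.842×(1−α)×1925 = 307.18
(1−α) = 307.18/1393.9 = 0.2204;  α = 0.7796.

0.780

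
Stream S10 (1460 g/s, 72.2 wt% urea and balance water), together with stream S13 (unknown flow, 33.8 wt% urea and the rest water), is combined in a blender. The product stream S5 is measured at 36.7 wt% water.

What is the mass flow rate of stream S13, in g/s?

440.5 g/s

Let S13 be the unknown flow. Total out = 1460 + S13.
water balance: 405.88 + 0.662·S13 = 0.367·(1460 + S13)
(0.662 − 0.367)·S13 = 0.367×1460 − 405.88 = 129.94
S13 = 129.94 / 0.295 = 440.47 g/s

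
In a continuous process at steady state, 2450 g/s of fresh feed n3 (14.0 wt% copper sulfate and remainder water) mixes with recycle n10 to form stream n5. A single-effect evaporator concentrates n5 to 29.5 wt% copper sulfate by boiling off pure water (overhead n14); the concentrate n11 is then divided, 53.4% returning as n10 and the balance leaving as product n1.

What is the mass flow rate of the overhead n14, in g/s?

Overall copper sulfate balance (none leaves overhead): copper sulfate in fresh feed = copper sulfate in product, i.e. 2450×0.140 = (1−0.534)·n11·0.295.
n11 = 343/(0.295×0.466) = 2495.1 g/s.
Recycle n10 = 0.534×2495.1 = 1332.4 g/s.
Combined feed n5 = 2450 + 1332.4 = 3782.4 g/s.
Overhead n14 = n5 − n11 = 3782.4 − 2495.1 = 1287.3 g/s.

1287 g/s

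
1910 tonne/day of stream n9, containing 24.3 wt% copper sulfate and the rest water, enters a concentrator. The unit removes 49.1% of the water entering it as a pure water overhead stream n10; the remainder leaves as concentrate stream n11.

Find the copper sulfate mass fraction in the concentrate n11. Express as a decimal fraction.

0.387

copper sulfate is not removed: 1910×0.243 = 464.13 tonne/day of copper sulfate enters n11.
water entering = 1910×0.757 = 1445.9 tonne/day; overhead removed = 0.491×1445.9 = 709.92 tonne/day.
Concentrate = 1910 − 709.92 = 1200.1 tonne/day.
Mass fraction = 464.13/1200.1 = 0.387.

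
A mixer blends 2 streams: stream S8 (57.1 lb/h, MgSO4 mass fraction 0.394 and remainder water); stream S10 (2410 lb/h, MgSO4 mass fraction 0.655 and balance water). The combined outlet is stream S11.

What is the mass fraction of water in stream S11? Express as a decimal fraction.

Total flow out = 57.1 + 2410 = 2467.1 lb/h.
water in = 57.1×0.606 + 2410×0.345 = 866.05 lb/h.
water mass fraction in S11 = 866.05/2467.1 = 0.351.

0.351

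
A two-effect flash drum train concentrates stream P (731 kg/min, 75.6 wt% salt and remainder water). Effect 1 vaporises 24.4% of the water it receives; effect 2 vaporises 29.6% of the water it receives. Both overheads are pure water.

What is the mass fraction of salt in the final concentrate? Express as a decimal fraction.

0.853

water in feed = 731×0.244 = 178.36 kg/min.
After stage 1: water left = (1−0.244)×178.36 = 134.84; stream total = 687.48 kg/min.
After stage 2: water left = (1−0.296)×134.84 = 94.93; final concentrate = 647.57 kg/min.
salt fraction = 552.64/647.57 = 0.853.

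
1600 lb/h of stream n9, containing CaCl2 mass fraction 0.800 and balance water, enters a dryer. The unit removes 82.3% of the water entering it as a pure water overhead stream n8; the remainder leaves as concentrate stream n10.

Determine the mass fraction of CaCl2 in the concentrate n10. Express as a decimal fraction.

CaCl2 is not removed: 1600×0.800 = 1280 lb/h of CaCl2 enters n10.
water entering = 1600×0.200 = 320 lb/h; overhead removed = 0.823×320 = 263.36 lb/h.
Concentrate = 1600 − 263.36 = 1336.6 lb/h.
Mass fraction = 1280/1336.6 = 0.958.

0.958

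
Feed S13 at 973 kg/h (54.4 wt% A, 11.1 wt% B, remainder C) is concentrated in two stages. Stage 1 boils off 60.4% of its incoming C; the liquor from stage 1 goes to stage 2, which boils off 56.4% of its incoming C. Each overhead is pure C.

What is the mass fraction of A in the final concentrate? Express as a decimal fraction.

C in feed = 973×0.345 = 335.69 kg/h.
After stage 1: C left = (1−0.604)×335.69 = 132.93; stream total = 770.25 kg/h.
After stage 2: C left = (1−0.564)×132.93 = 57.958; final concentrate = 695.27 kg/h.
A fraction = 529.31/695.27 = 0.7613.

0.7613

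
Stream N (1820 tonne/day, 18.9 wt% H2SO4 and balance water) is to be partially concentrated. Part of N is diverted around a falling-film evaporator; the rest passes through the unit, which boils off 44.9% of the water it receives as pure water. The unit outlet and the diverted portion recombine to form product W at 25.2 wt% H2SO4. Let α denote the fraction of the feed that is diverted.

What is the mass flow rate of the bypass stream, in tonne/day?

570.5 tonne/day

All 1820×0.189 = 343.98 tonne/day of H2SO4 reaches W, so W = 343.98/0.252 = 1365 tonne/day and vapour = 455 tonne/day.
The evaporator receives (1−α)·1820 of feed at 0.811 water and removes 0.449 of that water:
0.449×0.811×(1−α)×1820 = 455
(1−α) = 455/662.73 = 0.6866;  α = 0.3134.
Bypass flow = 0.3134×1820 = 570.48 tonne/day.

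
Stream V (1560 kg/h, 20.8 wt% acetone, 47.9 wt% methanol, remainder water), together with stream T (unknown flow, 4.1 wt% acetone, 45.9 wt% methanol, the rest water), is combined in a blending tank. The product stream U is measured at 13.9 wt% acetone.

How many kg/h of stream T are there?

1098 kg/h

Let T be the unknown flow. Total out = 1560 + T.
acetone balance: 324.48 + 0.041·T = 0.139·(1560 + T)
(0.041 − 0.139)·T = 0.139×1560 − 324.48 = -107.64
T = -107.64 / -0.098 = 1098.4 kg/h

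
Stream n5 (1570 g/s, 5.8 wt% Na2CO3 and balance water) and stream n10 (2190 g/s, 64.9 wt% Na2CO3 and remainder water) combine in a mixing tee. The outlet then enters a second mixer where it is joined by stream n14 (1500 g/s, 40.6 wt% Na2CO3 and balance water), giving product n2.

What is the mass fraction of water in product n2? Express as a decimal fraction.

Overall, product flow = 5260 g/s.
water in = 1570×0.942 + 2190×0.351 + 1500×0.594 = 3138.6 g/s.
water fraction in n2 = 0.597.

0.597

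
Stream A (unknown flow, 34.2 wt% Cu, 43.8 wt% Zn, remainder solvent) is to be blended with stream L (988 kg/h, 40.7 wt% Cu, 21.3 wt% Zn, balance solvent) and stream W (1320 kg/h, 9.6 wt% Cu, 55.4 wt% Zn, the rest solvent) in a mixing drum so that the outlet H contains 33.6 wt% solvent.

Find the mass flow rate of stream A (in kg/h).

534.1 kg/h

Let A be the unknown flow. Total out = 2308 + A.
solvent balance: 837.44 + 0.220·A = 0.336·(2308 + A)
(0.220 − 0.336)·A = 0.336×2308 − 837.44 = -61.952
A = -61.952 / -0.116 = 534.07 kg/h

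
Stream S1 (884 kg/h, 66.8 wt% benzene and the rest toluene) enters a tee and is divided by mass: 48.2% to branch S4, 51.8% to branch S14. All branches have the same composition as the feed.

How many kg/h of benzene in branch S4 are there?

284.6 kg/h

Branch S4 total = 0.482×884 = 426.09 kg/h.
benzene in S4 = 0.668×426.09 = 284.63 kg/h.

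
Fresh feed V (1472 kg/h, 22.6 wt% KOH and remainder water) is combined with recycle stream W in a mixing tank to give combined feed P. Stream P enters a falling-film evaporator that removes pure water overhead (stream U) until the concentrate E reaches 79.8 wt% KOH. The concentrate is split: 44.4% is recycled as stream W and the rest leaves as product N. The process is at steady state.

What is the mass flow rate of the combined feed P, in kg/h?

Overall KOH balance (none leaves overhead): KOH in fresh feed = KOH in product, i.e. 1472×0.226 = (1−0.444)·E·0.798.
E = 332.67/(0.798×0.556) = 749.79 kg/h.
Recycle W = 0.444×749.79 = 332.91 kg/h.
Combined feed P = 1472 + 332.91 = 1804.9 kg/h.

1805 kg/h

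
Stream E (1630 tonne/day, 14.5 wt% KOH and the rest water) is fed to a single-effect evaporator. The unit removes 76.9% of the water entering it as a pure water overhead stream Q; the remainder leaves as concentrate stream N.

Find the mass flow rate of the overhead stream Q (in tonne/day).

water entering = 1630×0.855 = 1393.6 tonne/day; overhead removed = 0.769×1393.6 = 1071.7 tonne/day.

1072 tonne/day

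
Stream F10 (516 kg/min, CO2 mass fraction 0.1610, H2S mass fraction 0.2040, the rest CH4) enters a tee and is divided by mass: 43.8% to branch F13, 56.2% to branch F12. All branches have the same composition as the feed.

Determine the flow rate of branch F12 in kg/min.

290 kg/min

Branch F12 flow = 0.562×516 = 289.99 kg/min.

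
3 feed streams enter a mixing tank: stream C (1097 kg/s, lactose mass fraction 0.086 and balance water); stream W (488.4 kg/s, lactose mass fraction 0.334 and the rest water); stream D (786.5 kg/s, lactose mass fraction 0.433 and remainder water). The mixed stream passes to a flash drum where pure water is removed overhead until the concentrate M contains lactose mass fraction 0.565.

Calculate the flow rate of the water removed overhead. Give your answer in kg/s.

1313 kg/s

lactose entering = 1097×0.086 + 488.4×0.334 + 786.5×0.433 = 598.02 kg/s.
All lactose reports to M, so M = 598.02/0.565 = 1058.4 kg/s.
Total feed = 2371.9 kg/s; overhead = 2371.9 − 1058.4 = 1313.5 kg/s.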